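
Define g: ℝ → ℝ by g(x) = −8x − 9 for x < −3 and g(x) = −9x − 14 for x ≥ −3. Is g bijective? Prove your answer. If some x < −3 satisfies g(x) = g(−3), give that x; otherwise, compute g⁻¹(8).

-22/9

Both pieces are strictly decreasing (slopes −8 and −9), so each is injective on its own interval.
The left piece maps (−∞, −3) onto (15, ∞); the right piece maps [−3, ∞) onto (−∞, 13].
The images leave a gap (15 has no preimage), so g is not surjective, hence not bijective.
Because the two images are disjoint, no x < −3 has g(x) = g(−3), so we compute g⁻¹(8): 8 lies in (−∞, 13], so solve −9x − 14 = 8: x = (8 + 14)/(−9) = −22/9.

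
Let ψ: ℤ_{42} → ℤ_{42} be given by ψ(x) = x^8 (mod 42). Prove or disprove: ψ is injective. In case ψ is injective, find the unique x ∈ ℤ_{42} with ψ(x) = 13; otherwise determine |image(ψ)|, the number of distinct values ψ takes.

ψ(4): Repeated squaring mod 42: 4^1 ≡ 4, 4^2 ≡ 4² = 16, 4^4 ≡ 16² = 256 ≡ 4, 4^8 ≡ 4² = 16. So 4^8 ≡ 16 (mod 42).
ψ(10): Repeated squaring mod 42: 10^1 ≡ 10, 10^2 ≡ 10² = 100 ≡ 16, 10^4 ≡ 16² = 256 ≡ 4, 10^8 ≡ 4² = 16. So 10^8 ≡ 16 (mod 42).
So ψ(4) = ψ(10) = 16 while 4 ≠ 10, hence ψ is not injective.
Since ψ is not injective, we determine |image(ψ)|. Computing x^8 mod 42 for each x (by repeated squaring, reducing mod 42 at every step), the values ψ(0), ψ(1), …, ψ(41) are: 0, 1, 4, 9, 16, 25, 36, 7, 22, 39, 16, 37, 18, 1, 28, 15, 4, 37, 30, 25, 22, 21, 22, 25, 30, 37, 4, 15, 28, 1, 18, 37, 16, 39, 22, 7, 36, 25, 16, 9, 4, 1.
The distinct values are {0, 1, 4, 7, 9, 15, 16, 18, 21, 22, 25, 28, 30, 36, 37, 39}; there are 16 of them.

16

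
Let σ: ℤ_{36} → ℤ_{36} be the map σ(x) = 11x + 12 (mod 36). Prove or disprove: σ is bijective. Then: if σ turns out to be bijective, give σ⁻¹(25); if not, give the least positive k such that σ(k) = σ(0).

11

Recall that injectivity means: for all s, t in the domain, σ(s) = σ(t) implies s = t.
Suppose σ(s) = σ(t) in ℤ_{36}. Then 11s + 12 ≡ 11t + 12 (mod 36), therefore 11(s − t) ≡ 0 (mod 36).
Since gcd(11, 36) = 1, 11 is invertible modulo 36, so s − t ≡ 0 (mod 36), i.e. s = t.
We now compute 11⁻¹ mod 36 explicitly. Euclid's algorithm: 36 = 3·11 + 3, 11 = 3·3 + 2, 3 = 1·2 + 1; back-substituting gives 1 = 23·11 − 7·36, so 11⁻¹ ≡ 23 (mod 36).
Then y ↦ 23(y − 12) is a two-sided inverse to σ, so every y ∈ ℤ_{36} has a preimage.
Hence σ is bijective.
Since σ is bijective, we compute σ⁻¹(25): solve 11x + 12 ≡ 25 (mod 36), i.e. 11x ≡ 13 (mod 36).
Multiplying by 11⁻¹ = 23 gives x ≡ 23·13 = 299 = 8·36 + 11 ≡ 11 (mod 36).
Check: σ(11) = 11·11 + 12 = 133 = 3·36 + 25 ≡ 25 (mod 36).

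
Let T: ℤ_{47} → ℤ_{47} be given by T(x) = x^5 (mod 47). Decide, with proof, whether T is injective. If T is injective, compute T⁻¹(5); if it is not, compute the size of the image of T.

Since 47 is prime, the nonzero elements of ℤ_{47} form a cyclic group of order 46.
As gcd(5, 46) = 1, raising to the 5th power is a bijection on this group: if a^5 ≡ b^5 then (ab^{−1})^5 = 1, and the only element of order dividing gcd(5, 46) = 1 is 1, so a = b.
With T(0) = 0 this makes T injective on all of ℤ_{47}, hence bijective (finite equal-size domain and codomain). In particular T is injective.
Since T is injective, we find the preimage of 5. The inverse of x ↦ x^5 on (ℤ_{47})^× is x ↦ x^37, because 5·37 = 185 = 4·46 + 1 ≡ 1 (mod 46) and x^{46} = 1 for x ≠ 0 (Fermat). So T⁻¹(5) = 5^37 mod 47.
Repeated squaring mod 47: 5^1 ≡ 5, 5^2 ≡ 5² = 25, 5^4 ≡ 25² = 625 ≡ 14, 5^8 ≡ 14² = 196 ≡ 8, 5^16 ≡ 8² = 64 ≡ 17, 5^32 ≡ 17² = 289 ≡ 7. Since 37 = 32 + 4 + 1, 5^37 ≡ 7·14·5: 7·14 = 98 ≡ 4, then 4·5 = 20. So 5^37 ≡ 20 (mod 47).
Hence T⁻¹(5) = 20.

20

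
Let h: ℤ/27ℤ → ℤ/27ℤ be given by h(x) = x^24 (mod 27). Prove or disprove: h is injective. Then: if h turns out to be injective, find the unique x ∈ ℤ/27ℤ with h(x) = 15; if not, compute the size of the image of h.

h(0) = 0^24 = 0.
h(3): Repeated squaring mod 27: 3^1 ≡ 3, 3^2 ≡ 3² = 9, 3^4 ≡ 9² = 81 ≡ 0, 3^8 ≡ 0² = 0, 3^16 ≡ 0² = 0. Since 24 = 16 + 8, 3^24 ≡ 0·0: 0·0 = 0. So 3^24 ≡ 0 (mod 27).
So h(0) = h(3) = 0 while 0 ≠ 3, so h is not injective.
Since h is not injective, we determine |image(h)|. Computing x^24 mod 27 for each x (by repeated squaring, reducing mod 27 at every step), the values h(0), h(1), …, h(26) are: 0, 1, 10, 0, 19, 19, 0, 10, 1, 0, 1, 10, 0, 19, 19, 0, 10, 1, 0, 1, 10, 0, 19, 19, 0, 10, 1.
The distinct values are {0, 1, 10, 19}; there are 4 of them.

4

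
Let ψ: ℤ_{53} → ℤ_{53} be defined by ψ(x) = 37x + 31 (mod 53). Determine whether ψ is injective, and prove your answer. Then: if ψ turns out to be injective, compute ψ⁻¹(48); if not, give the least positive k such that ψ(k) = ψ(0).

If ψ(u) = ψ(v), then 37u ≡ 37v (mod 53). Because gcd(37, 53) = 1, we may cancel 37 to get u ≡ v (mod 53).
Therefore ψ is injective.
We now compute 37⁻¹ mod 53 explicitly. Euclid's algorithm: 53 = 1·37 + 16, 37 = 2·16 + 5, 16 = 3·5 + 1; back-substituting gives 1 = 43·37 − 30·53, so 37⁻¹ ≡ 43 (mod 53).
Since ψ is injective, we compute ψ⁻¹(48): solve 37x + 31 ≡ 48 (mod 53), i.e. 37x ≡ 17 (mod 53).
Multiplying by 37⁻¹ = 43 gives x ≡ 43·17 = 731 = 13·53 + 42 ≡ 42 (mod 53).
Check: ψ(42) = 37·42 + 31 = 1585 = 29·53 + 48 ≡ 48 (mod 53).

42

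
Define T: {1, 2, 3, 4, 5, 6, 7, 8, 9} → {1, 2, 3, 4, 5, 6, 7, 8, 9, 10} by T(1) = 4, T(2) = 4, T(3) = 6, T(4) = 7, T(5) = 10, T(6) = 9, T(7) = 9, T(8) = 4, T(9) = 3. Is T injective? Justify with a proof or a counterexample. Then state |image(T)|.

6

T(1) = 4 = T(2) with 1 ≠ 2, so T is not injective.
The image of T is {3, 4, 6, 7, 9, 10}, which has 6 elements.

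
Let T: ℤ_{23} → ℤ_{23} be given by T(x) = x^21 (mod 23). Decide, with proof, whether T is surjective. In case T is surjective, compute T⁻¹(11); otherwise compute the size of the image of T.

21

Since 23 is prime, the nonzero elements of ℤ_{23} form a cyclic group of order 22.
As gcd(21, 22) = 1, raising to the 21st power is a bijection on this group: if x_1^21 ≡ x_2^21 then (x_1x_2^{−1})^21 = 1, and the only element of order dividing gcd(21, 22) = 1 is 1, so x_1 = x_2.
With T(0) = 0 this makes T injective on all of ℤ_{23}, hence bijective (finite equal-size domain and codomain). In particular T is surjective.
Since T is surjective, we find the preimage of 11. The inverse of x ↦ x^21 on (ℤ_{23})^× is x ↦ x^21, because 21·21 = 441 = 20·22 + 1 ≡ 1 (mod 22) and x^{22} = 1 for x ≠ 0 (Fermat). So T⁻¹(11) = 11^21 mod 23.
Repeated squaring mod 23: 11^1 ≡ 11, 11^2 ≡ 11² = 121 ≡ 6, 11^4 ≡ 6² = 36 ≡ 13, 11^8 ≡ 13² = 169 ≡ 8, 11^16 ≡ 8² = 64 ≡ 18. Since 21 = 16 + 4 + 1, 11^21 ≡ 18·13·11: 18·13 = 234 ≡ 4, then 4·11 = 44 ≡ 21. So 11^21 ≡ 21 (mod 23).
Hence T⁻¹(11) = 21.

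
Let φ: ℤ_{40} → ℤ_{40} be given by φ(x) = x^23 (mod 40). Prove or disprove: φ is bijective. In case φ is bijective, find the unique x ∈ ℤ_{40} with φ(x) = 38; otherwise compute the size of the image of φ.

φ(0) = 0^23 = 0.
φ(10): Repeated squaring mod 40: 10^1 ≡ 10, 10^2 ≡ 10² = 100 ≡ 20, 10^4 ≡ 20² = 400 ≡ 0, 10^8 ≡ 0² = 0, 10^16 ≡ 0² = 0. Since 23 = 16 + 4 + 2 + 1, 10^23 ≡ 0·0·20·10: 0·0 = 0, then 0·20 = 0, then 0·10 = 0. So 10^23 ≡ 0 (mod 40).
So φ(0) = φ(10) = 0 while 0 ≠ 10, therefore φ is not injective, hence not bijective.
Since φ is not bijective, we determine |image(φ)|. Computing x^23 mod 40 for each x (by repeated squaring, reducing mod 40 at every step), the values φ(0), φ(1), …, φ(39) are: 0, 1, 8, 27, 24, 5, 16, 23, 32, 9, 0, 11, 8, 37, 24, 15, 16, 33, 32, 19, 0, 21, 8, 7, 24, 25, 16, 3, 32, 29, 0, 31, 8, 17, 24, 35, 16, 13, 32, 39.
The distinct values are {0, 1, 3, 5, 7, 8, 9, 11, 13, 15, 16, 17, 19, 21, 23, 24, 25, 27, 29, 31, 32, 33, 35, 37, 39}; there are 25 of them.

25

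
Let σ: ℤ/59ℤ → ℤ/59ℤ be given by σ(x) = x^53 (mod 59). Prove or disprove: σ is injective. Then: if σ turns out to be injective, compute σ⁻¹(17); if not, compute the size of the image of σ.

Since 59 is prime, the nonzero elements of ℤ/59ℤ form a cyclic group of order 58.
As gcd(53, 58) = 1, raising to the 53rd power is a bijection on this group: if x_1^53 ≡ x_2^53 then (x_1x_2^{−1})^53 = 1, and the only element of order dividing gcd(53, 58) = 1 is 1, so x_1 = x_2.
With σ(0) = 0 this makes σ injective on all of ℤ/59ℤ, hence bijective (finite equal-size domain and codomain). In particular σ is injective.
Since σ is injective, we find the preimage of 17. The inverse of x ↦ x^53 on (ℤ/59ℤ)^× is x ↦ x^23, because 53·23 = 1219 = 21·58 + 1 ≡ 1 (mod 58) and x^{58} = 1 for x ≠ 0 (Fermat). So σ⁻¹(17) = 17^23 mod 59.
Repeated squaring mod 59: 17^1 ≡ 17, 17^2 ≡ 17² = 289 ≡ 53, 17^4 ≡ 53² = 2809 ≡ 36, 17^8 ≡ 36² = 1296 ≡ 57, 17^16 ≡ 57² = 3249 ≡ 4. Since 23 = 16 + 4 + 2 + 1, 17^23 ≡ 4·36·53·17: 4·36 = 144 ≡ 26, then 26·53 = 1378 ≡ 21, then 21·17 = 357 ≡ 3. So 17^23 ≡ 3 (mod 59).
Hence σ⁻¹(17) = 3.

3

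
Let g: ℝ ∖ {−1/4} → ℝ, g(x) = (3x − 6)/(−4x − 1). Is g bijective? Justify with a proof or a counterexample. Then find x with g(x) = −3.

If g(x) = −3/4, cross-multiplying gives −4(3x − 6) = 3(−4x − 1), which simplifies to 24 = −3 — false.  So −3/4 has no preimage and g is not surjective.
Thus g is not bijective.
Solving g(x) = −3: cross-multiplying gives 3x − 6 = −3(−4x − 1), which rearranges to −9x = 9, so x = −1.

-1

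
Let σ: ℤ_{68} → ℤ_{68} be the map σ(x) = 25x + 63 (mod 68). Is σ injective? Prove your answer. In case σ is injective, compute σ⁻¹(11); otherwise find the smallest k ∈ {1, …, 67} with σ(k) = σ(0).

Recall: σ is injective when σ(u) = σ(v) forces u = v.
Suppose σ(u) = σ(v) in ℤ_{68}. Then 25u + 63 ≡ 25v + 63 (mod 68), hence 25(u − v) ≡ 0 (mod 68).
Since gcd(25, 68) = 1, 25 is invertible modulo 68, hence u − v ≡ 0 (mod 68), i.e. u = v.
Hence σ is injective.
We now compute 25⁻¹ mod 68 explicitly. Euclid's algorithm: 68 = 2·25 + 18, 25 = 1·18 + 7, 18 = 2·7 + 4, 7 = 1·4 + 3, 4 = 1·3 + 1; back-substituting gives 1 = 49·25 − 18·68, so 25⁻¹ ≡ 49 (mod 68).
Since σ is injective, we compute σ⁻¹(11): solve 25x + 63 ≡ 11 (mod 68), i.e. 25x ≡ 16 (mod 68).
Multiplying by 25⁻¹ = 49 gives x ≡ 49·16 = 784 = 11·68 + 36 ≡ 36 (mod 68).
Check: σ(36) = 25·36 + 63 = 963 = 14·68 + 11 ≡ 11 (mod 68).

36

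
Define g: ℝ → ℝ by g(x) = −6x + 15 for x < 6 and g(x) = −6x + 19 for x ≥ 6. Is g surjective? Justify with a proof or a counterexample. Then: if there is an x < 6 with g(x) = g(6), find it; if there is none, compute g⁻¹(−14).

Both pieces are strictly decreasing (slopes −6 and −6), so each is injective on its own interval.
The left piece maps (−∞, 6) onto (−21, ∞); the right piece maps [6, ∞) onto (−∞, −17].
The union (−21, ∞) ∪ (−∞, −17] covers ℝ, so g is surjective.
For the follow-up: the images overlap, so an x < 6 with g(x) = g(6) exists. g(6) = −17; solving −6x + 15 = −17 for x < 6 gives x = (−17 − 15)/(−6) = 16/3.

16/3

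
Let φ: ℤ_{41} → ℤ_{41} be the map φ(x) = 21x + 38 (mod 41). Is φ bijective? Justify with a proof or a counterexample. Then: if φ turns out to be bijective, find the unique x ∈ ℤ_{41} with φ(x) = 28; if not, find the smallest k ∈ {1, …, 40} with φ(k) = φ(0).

If φ(u) = φ(v), then 21u ≡ 21v (mod 41). Because gcd(21, 41) = 1, we may cancel 21 to get u ≡ v (mod 41).
We now compute 21⁻¹ mod 41 explicitly. Euclid's algorithm: 41 = 1·21 + 20, 21 = 1·20 + 1; back-substituting gives 1 = 2·21 − 1·41, so 21⁻¹ ≡ 2 (mod 41).
Then y ↦ 2(y − 38) is a two-sided inverse to φ, so every y ∈ ℤ_{41} has a preimage.
Thus φ is bijective.
Since φ is bijective, we compute φ⁻¹(28): solve 21x + 38 ≡ 28 (mod 41), i.e. 21x ≡ 31 (mod 41).
Multiplying by 21⁻¹ = 2 gives x ≡ 2·31 = 62 = 1·41 + 21 ≡ 21 (mod 41).
Check: φ(21) = 21·21 + 38 = 479 = 11·41 + 28 ≡ 28 (mod 41).

21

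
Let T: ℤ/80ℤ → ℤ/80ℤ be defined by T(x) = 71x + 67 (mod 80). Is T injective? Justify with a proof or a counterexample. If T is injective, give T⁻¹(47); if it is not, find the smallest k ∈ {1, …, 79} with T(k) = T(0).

20

Recall that T is injective if T(x_1) = T(x_2) implies x_1 = x_2.
If T(x_1) = T(x_2), then 71x_1 ≡ 71x_2 (mod 80). Because gcd(71, 80) = 1, we may cancel 71 to get x_1 ≡ x_2 (mod 80).
So T is injective.
We now compute 71⁻¹ mod 80 explicitly. Euclid's algorithm: 80 = 1·71 + 9, 71 = 7·9 + 8, 9 = 1·8 + 1; back-substituting gives 1 = 71·71 − 63·80, so 71⁻¹ ≡ 71 (mod 80).
Since T is injective, we compute T⁻¹(47): solve 71x + 67 ≡ 47 (mod 80), i.e. 71x ≡ 60 (mod 80).
Multiplying by 71⁻¹ = 71 gives x ≡ 71·60 = 4260 = 53·80 + 20 ≡ 20 (mod 80).
Check: T(20) = 71·20 + 67 = 1487 = 18·80 + 47 ≡ 47 (mod 80).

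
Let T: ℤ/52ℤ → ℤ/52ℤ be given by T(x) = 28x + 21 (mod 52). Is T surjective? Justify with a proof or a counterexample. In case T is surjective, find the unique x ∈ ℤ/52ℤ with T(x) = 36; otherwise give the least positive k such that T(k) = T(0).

13

Recall: T is surjective if every y in the codomain equals T(x) for some x in the domain.
Since gcd(28, 52) = 4, we have 28x ≡ 0 (mod 4) for all x, so T(x) ≡ 1 (mod 4).
But 0 ≢ 1 (mod 4), so 0 ∈ ℤ/52ℤ has no preimage. Thus T is not surjective.
Since T is not surjective, we find the least positive k with T(k) = T(0): this means 28k ≡ 0 (mod 52), i.e. 52 ∣ 28k. Since gcd(28, 52) = 4, dividing through by 4 this holds exactly when 13 ∣ 7k, and as gcd(7, 13) = 1, exactly when 13 ∣ k.
The smallest positive such k is 13.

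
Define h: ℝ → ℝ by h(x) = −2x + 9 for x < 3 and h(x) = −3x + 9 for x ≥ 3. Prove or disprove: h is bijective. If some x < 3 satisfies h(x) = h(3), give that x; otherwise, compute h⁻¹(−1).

10/3

Both pieces are strictly decreasing (slopes −2 and −3), so each is injective on its own interval.
The left piece maps (−∞, 3) onto (3, ∞); the right piece maps [3, ∞) onto (−∞, 0].
The images leave a gap (3 has no preimage), so h is not surjective, hence not bijective.
Because the two images are disjoint, no x < 3 has h(x) = h(3), so we compute h⁻¹(−1): −1 lies in (−∞, 0], so solve −3x + 9 = −1: x = (−1 − 9)/(−3) = 10/3.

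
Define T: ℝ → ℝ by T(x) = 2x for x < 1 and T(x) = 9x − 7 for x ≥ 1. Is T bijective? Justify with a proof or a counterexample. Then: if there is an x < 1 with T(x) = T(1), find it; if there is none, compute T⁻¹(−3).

-3/2

Both pieces are strictly increasing (slopes 2 and 9), so each is injective on its own interval.
The left piece maps (−∞, 1) onto (−∞, 2); the right piece maps [1, ∞) onto [2, ∞).
Since 2 = 2, the images partition ℝ: T is injective and surjective, hence bijective.
Because the two images are disjoint, no x < 1 has T(x) = T(1), so we compute T⁻¹(−3): −3 lies in (−∞, 2), so solve 2x = −3: x = (−3 − 0)/2 = −3/2.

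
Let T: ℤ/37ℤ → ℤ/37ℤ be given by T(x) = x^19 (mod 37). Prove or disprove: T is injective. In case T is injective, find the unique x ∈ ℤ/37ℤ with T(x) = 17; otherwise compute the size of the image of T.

20

Since 37 is prime, the nonzero elements of ℤ/37ℤ form a cyclic group of order 36.
As gcd(19, 36) = 1, raising to the 19th power is a bijection on this group: if u^19 ≡ v^19 then (uv^{−1})^19 = 1, and the only element of order dividing gcd(19, 36) = 1 is 1, so u = v.
With T(0) = 0 this makes T injective on all of ℤ/37ℤ, hence bijective (finite equal-size domain and codomain). In particular T is injective.
Since T is injective, we find the preimage of 17. The inverse of x ↦ x^19 on (ℤ/37ℤ)^× is x ↦ x^19, because 19·19 = 361 = 10·36 + 1 ≡ 1 (mod 36) and x^{36} = 1 for x ≠ 0 (Fermat). So T⁻¹(17) = 17^19 mod 37.
Repeated squaring mod 37: 17^1 ≡ 17, 17^2 ≡ 17² = 289 ≡ 30, 17^4 ≡ 30² = 900 ≡ 12, 17^8 ≡ 12² = 144 ≡ 33, 17^16 ≡ 33² = 1089 ≡ 16. Since 19 = 16 + 2 + 1, 17^19 ≡ 16·30·17: 16·30 = 480 ≡ 36, then 36·17 = 612 ≡ 20. So 17^19 ≡ 20 (mod 37).
Hence T⁻¹(17) = 20.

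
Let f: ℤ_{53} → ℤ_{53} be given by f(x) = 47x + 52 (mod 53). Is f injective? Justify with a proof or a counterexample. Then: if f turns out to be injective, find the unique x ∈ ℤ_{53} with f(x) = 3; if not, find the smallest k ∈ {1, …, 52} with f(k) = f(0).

Suppose f(a) = f(b) in ℤ_{53}. Then 47a + 52 ≡ 47b + 52 (mod 53), so 47(a − b) ≡ 0 (mod 53).
Since gcd(47, 53) = 1, 47 is invertible modulo 53, therefore a − b ≡ 0 (mod 53), i.e. a = b.
Thus f is injective.
We now compute 47⁻¹ mod 53 explicitly. Euclid's algorithm: 53 = 1·47 + 6, 47 = 7·6 + 5, 6 = 1·5 + 1; back-substituting gives 1 = 44·47 − 39·53, so 47⁻¹ ≡ 44 (mod 53).
Since f is injective, we compute f⁻¹(3): solve 47x + 52 ≡ 3 (mod 53), i.e. 47x ≡ 4 (mod 53).
Multiplying by 47⁻¹ = 44 gives x ≡ 44·4 = 176 = 3·53 + 17 ≡ 17 (mod 53).
Check: f(17) = 47·17 + 52 = 851 = 16·53 + 3 ≡ 3 (mod 53).

17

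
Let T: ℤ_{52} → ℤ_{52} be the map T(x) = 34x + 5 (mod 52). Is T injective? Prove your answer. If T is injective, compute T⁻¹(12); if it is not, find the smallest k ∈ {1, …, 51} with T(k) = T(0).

26

Recall that T is injective if T(u) = T(v) implies u = v.
We have gcd(34, 52) = 2 > 1. Taking u = 0 and v = 26: T(0) = 5 and T(26) = 34·26 + 5 = 889 ≡ 5 (mod 52).
So T(0) = T(26) while 0 ≠ 26, thus T is not injective.
Since T is not injective, we find the least positive k with T(k) = T(0): this means 34k ≡ 0 (mod 52), i.e. 52 ∣ 34k. Since gcd(34, 52) = 2, dividing through by 2 this holds exactly when 26 ∣ 17k, and as gcd(17, 26) = 1, exactly when 26 ∣ k.
The smallest positive such k is 26.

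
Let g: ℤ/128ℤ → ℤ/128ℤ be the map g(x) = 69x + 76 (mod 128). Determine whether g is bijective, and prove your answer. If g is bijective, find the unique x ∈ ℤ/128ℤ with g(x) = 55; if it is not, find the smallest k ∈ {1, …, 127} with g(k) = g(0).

111

If g(x_1) = g(x_2), then 69x_1 ≡ 69x_2 (mod 128). Because gcd(69, 128) = 1, we may cancel 69 to get x_1 ≡ x_2 (mod 128).
We now compute 69⁻¹ mod 128 explicitly. Euclid's algorithm: 128 = 1·69 + 59, 69 = 1·59 + 10, 59 = 5·10 + 9, 10 = 1·9 + 1; back-substituting gives 1 = 13·69 − 7·128, so 69⁻¹ ≡ 13 (mod 128).
For any y ∈ ℤ/128ℤ, x = 13(y − 76) mod 128 satisfies g(x) = 69·13(y − 76) + 76 ≡ y (since 69·13 ≡ 1 mod 128). So every y has a preimage.
Therefore g is bijective.
Since g is bijective, we compute g⁻¹(55): solve 69x + 76 ≡ 55 (mod 128), i.e. 69x ≡ 107 (mod 128).
Multiplying by 69⁻¹ = 13 gives x ≡ 13·107 = 1391 = 10·128 + 111 ≡ 111 (mod 128).
Check: g(111) = 69·111 + 76 = 7735 = 60·128 + 55 ≡ 55 (mod 128).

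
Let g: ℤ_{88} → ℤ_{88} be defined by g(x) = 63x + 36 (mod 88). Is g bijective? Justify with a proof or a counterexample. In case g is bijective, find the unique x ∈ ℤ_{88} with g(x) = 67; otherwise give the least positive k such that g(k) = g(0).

If g(x_1) = g(x_2), then 63x_1 ≡ 63x_2 (mod 88). Because gcd(63, 88) = 1, we may cancel 63 to get x_1 ≡ x_2 (mod 88).
We now compute 63⁻¹ mod 88 explicitly. Euclid's algorithm: 88 = 1·63 + 25, 63 = 2·25 + 13, 25 = 1·13 + 12, 13 = 1·12 + 1; back-substituting gives 1 = 7·63 − 5·88, so 63⁻¹ ≡ 7 (mod 88).
Then y ↦ 7(y − 36) is a two-sided inverse to g, so every y ∈ ℤ_{88} has a preimage.
Hence g is bijective.
Since g is bijective, we compute g⁻¹(67): solve 63x + 36 ≡ 67 (mod 88), i.e. 63x ≡ 31 (mod 88).
Multiplying by 63⁻¹ = 7 gives x ≡ 7·31 = 217 = 2·88 + 41 ≡ 41 (mod 88).
Check: g(41) = 63·41 + 36 = 2619 = 29·88 + 67 ≡ 67 (mod 88).

41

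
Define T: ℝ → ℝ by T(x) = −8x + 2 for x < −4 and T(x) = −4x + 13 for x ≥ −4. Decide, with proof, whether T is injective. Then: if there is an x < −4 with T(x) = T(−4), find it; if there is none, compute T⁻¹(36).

Both pieces are strictly decreasing (slopes −8 and −4), so each is injective on its own interval.
The left piece maps (−∞, −4) onto (34, ∞); the right piece maps [−4, ∞) onto (−∞, 29].
These images are disjoint, so no value is attained by both pieces. Therefore T is injective.
Because the two images are disjoint, no x < −4 has T(x) = T(−4), so we compute T⁻¹(36): 36 lies in (34, ∞), so solve −8x + 2 = 36: x = (36 − 2)/(−8) = −17/4.

-17/4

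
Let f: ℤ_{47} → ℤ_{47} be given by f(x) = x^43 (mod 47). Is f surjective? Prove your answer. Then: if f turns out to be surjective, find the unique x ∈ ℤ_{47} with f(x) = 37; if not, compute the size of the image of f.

Since 47 is prime, the nonzero elements of ℤ_{47} form a cyclic group of order 46.
As gcd(43, 46) = 1, raising to the 43rd power is a bijection on this group: if u^43 ≡ v^43 then (uv^{−1})^43 = 1, and the only element of order dividing gcd(43, 46) = 1 is 1, so u = v.
With f(0) = 0 this makes f injective on all of ℤ_{47}, hence bijective (finite equal-size domain and codomain). In particular f is surjective.
Since f is surjective, we find the preimage of 37. The inverse of x ↦ x^43 on (ℤ_{47})^× is x ↦ x^15, because 43·15 = 645 = 14·46 + 1 ≡ 1 (mod 46) and x^{46} = 1 for x ≠ 0 (Fermat). So f⁻¹(37) = 37^15 mod 47.
Repeated squaring mod 47: 37^1 ≡ 37, 37^2 ≡ 37² = 1369 ≡ 6, 37^4 ≡ 6² = 36, 37^8 ≡ 36² = 1296 ≡ 27. Since 15 = 8 + 4 + 2 + 1, 37^15 ≡ 27·36·6·37: 27·36 = 972 ≡ 32, then 32·6 = 192 ≡ 4, then 4·37 = 148 ≡ 7. So 37^15 ≡ 7 (mod 47).
Hence f⁻¹(37) = 7.

7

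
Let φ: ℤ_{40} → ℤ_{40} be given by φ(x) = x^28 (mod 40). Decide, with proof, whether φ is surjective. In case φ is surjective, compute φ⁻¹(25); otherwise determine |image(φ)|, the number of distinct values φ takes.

φ(1) = 1^28 = 1.
φ(3): Repeated squaring mod 40: 3^1 ≡ 3, 3^2 ≡ 3² = 9, 3^4 ≡ 9² = 81 ≡ 1, 3^8 ≡ 1² = 1, 3^16 ≡ 1² = 1. Since 28 = 16 + 8 + 4, 3^28 ≡ 1·1·1: 1·1 = 1, then 1·1 = 1. So 3^28 ≡ 1 (mod 40).
So φ(1) = φ(3) = 1 while 1 ≠ 3, thus φ is not injective.
A non-injective map from the 40-element set ℤ_{40} to itself takes at most 39 distinct values, so it cannot be surjective. So φ is not surjective.
Since φ is not surjective, we determine |image(φ)|. Computing x^28 mod 40 for each x (by repeated squaring, reducing mod 40 at every step), the values φ(0), φ(1), …, φ(39) are: 0, 1, 16, 1, 16, 25, 16, 1, 16, 1, 0, 1, 16, 1, 16, 25, 16, 1, 16, 1, 0, 1, 16, 1, 16, 25, 16, 1, 16, 1, 0, 1, 16, 1, 16, 25, 16, 1, 16, 1.
The distinct values are {0, 1, 16, 25}; there are 4 of them.

4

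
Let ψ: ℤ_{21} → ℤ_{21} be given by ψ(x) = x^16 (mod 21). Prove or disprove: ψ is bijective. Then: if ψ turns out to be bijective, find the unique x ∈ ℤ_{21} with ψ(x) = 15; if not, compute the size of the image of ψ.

8

ψ(2): Repeated squaring mod 21: 2^1 ≡ 2, 2^2 ≡ 2² = 4, 2^4 ≡ 4² = 16, 2^8 ≡ 16² = 256 ≡ 4, 2^16 ≡ 4² = 16. So 2^16 ≡ 16 (mod 21).
ψ(5): Repeated squaring mod 21: 5^1 ≡ 5, 5^2 ≡ 5² = 25 ≡ 4, 5^4 ≡ 4² = 16, 5^8 ≡ 16² = 256 ≡ 4, 5^16 ≡ 4² = 16. So 5^16 ≡ 16 (mod 21).
So ψ(2) = ψ(5) = 16 while 2 ≠ 5, so ψ is not injective, hence not bijective.
Since ψ is not bijective, we determine |image(ψ)|. Computing x^16 mod 21 for each x (by repeated squaring, reducing mod 21 at every step), the values ψ(0), ψ(1), …, ψ(20) are: 0, 1, 16, 18, 4, 16, 15, 7, 1, 9, 4, 4, 9, 1, 7, 15, 16, 4, 18, 16, 1.
The distinct values are {0, 1, 4, 7, 9, 15, 16, 18}; there are 8 of them.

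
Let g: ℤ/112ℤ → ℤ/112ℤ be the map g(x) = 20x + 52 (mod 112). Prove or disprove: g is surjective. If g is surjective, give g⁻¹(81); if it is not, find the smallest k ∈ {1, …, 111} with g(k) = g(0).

28

Since gcd(20, 112) = 4, we have 20x ≡ 0 (mod 4) for all x, so g(x) ≡ 0 (mod 4).
But 1 ≢ 0 (mod 4), so 1 ∈ ℤ/112ℤ has no preimage. Hence g is not surjective.
Since g is not surjective, we find the least positive k with g(k) = g(0): this means 20k ≡ 0 (mod 112), i.e. 112 ∣ 20k. Since gcd(20, 112) = 4, dividing through by 4 this holds exactly when 28 ∣ 5k, and as gcd(5, 28) = 1, exactly when 28 ∣ k.
The smallest positive such k is 28.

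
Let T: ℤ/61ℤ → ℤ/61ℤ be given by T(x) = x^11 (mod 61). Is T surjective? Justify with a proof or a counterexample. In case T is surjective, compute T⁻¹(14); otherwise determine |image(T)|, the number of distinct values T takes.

Since 61 is prime, the nonzero elements of ℤ/61ℤ form a cyclic group of order 60.
As gcd(11, 60) = 1, raising to the 11th power is a bijection on this group: if x_1^11 ≡ x_2^11 then (x_1x_2^{−1})^11 = 1, and the only element of order dividing gcd(11, 60) = 1 is 1, so x_1 = x_2.
With T(0) = 0 this makes T injective on all of ℤ/61ℤ, hence bijective (finite equal-size domain and codomain). In particular T is surjective.
Since T is surjective, we find the preimage of 14. The inverse of x ↦ x^11 on (ℤ/61ℤ)^× is x ↦ x^11, because 11·11 = 121 = 2·60 + 1 ≡ 1 (mod 60) and x^{60} = 1 for x ≠ 0 (Fermat). So T⁻¹(14) = 14^11 mod 61.
Repeated squaring mod 61: 14^1 ≡ 14, 14^2 ≡ 14² = 196 ≡ 13, 14^4 ≡ 13² = 169 ≡ 47, 14^8 ≡ 47² = 2209 ≡ 13. Since 11 = 8 + 2 + 1, 14^11 ≡ 13·13·14: 13·13 = 169 ≡ 47, then 47·14 = 658 ≡ 48. So 14^11 ≡ 48 (mod 61).
Hence T⁻¹(14) = 48.

48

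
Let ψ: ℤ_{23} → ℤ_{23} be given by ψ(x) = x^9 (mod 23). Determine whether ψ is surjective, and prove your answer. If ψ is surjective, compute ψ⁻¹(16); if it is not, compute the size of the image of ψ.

6

Since 23 is prime, the nonzero elements of ℤ_{23} form a cyclic group of order 22.
As gcd(9, 22) = 1, raising to the 9th power is a bijection on this group: if s^9 ≡ t^9 then (st^{−1})^9 = 1, and the only element of order dividing gcd(9, 22) = 1 is 1, so s = t.
With ψ(0) = 0 this makes ψ injective on all of ℤ_{23}, hence bijective (finite equal-size domain and codomain). In particular ψ is surjective.
Since ψ is surjective, we find the preimage of 16. The inverse of x ↦ x^9 on (ℤ_{23})^× is x ↦ x^5, because 9·5 = 45 = 2·22 + 1 ≡ 1 (mod 22) and x^{22} = 1 for x ≠ 0 (Fermat). So ψ⁻¹(16) = 16^5 mod 23.
Repeated squaring mod 23: 16^1 ≡ 16, 16^2 ≡ 16² = 256 ≡ 3, 16^4 ≡ 3² = 9. Since 5 = 4 + 1, 16^5 ≡ 9·16: 9·16 = 144 ≡ 6. So 16^5 ≡ 6 (mod 23).
Hence ψ⁻¹(16) = 6.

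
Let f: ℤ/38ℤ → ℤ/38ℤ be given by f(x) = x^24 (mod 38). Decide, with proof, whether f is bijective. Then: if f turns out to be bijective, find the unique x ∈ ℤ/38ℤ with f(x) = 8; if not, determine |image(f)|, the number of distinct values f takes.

8

f(3): Repeated squaring mod 38: 3^1 ≡ 3, 3^2 ≡ 3² = 9, 3^4 ≡ 9² = 81 ≡ 5, 3^8 ≡ 5² = 25, 3^16 ≡ 25² = 625 ≡ 17. Since 24 = 16 + 8, 3^24 ≡ 17·25: 17·25 = 425 ≡ 7. So 3^24 ≡ 7 (mod 38).
f(5): Repeated squaring mod 38: 5^1 ≡ 5, 5^2 ≡ 5² = 25, 5^4 ≡ 25² = 625 ≡ 17, 5^8 ≡ 17² = 289 ≡ 23, 5^16 ≡ 23² = 529 ≡ 35. Since 24 = 16 + 8, 5^24 ≡ 35·23: 35·23 = 805 ≡ 7. So 5^24 ≡ 7 (mod 38).
So f(3) = f(5) = 7 while 3 ≠ 5, thus f is not injective, hence not bijective.
Since f is not bijective, we determine |image(f)|. Computing x^24 mod 38 for each x (by repeated squaring, reducing mod 38 at every step), the values f(0), f(1), …, f(37) are: 0, 1, 26, 7, 30, 7, 30, 1, 20, 11, 30, 1, 20, 11, 26, 11, 26, 7, 20, 19, 20, 7, 26, 11, 26, 11, 20, 1, 30, 11, 20, 1, 30, 7, 30, 7, 26, 1.
The distinct values are {0, 1, 7, 11, 19, 20, 26, 30}; there are 8 of them.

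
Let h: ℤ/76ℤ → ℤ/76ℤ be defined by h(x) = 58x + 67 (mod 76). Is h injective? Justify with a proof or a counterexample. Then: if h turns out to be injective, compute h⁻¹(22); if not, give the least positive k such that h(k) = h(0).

We have gcd(58, 76) = 2 > 1. Taking x_1 = 0 and x_2 = 38: h(0) = 67 and h(38) = 58·38 + 67 = 2271 ≡ 67 (mod 76).
So h(0) = h(38) while 0 ≠ 38, therefore h is not injective.
Since h is not injective, we find the least positive k with h(k) = h(0): this means 58k ≡ 0 (mod 76), i.e. 76 ∣ 58k. Since gcd(58, 76) = 2, dividing through by 2 this holds exactly when 38 ∣ 29k, and as gcd(29, 38) = 1, exactly when 38 ∣ k.
The smallest positive such k is 38.

38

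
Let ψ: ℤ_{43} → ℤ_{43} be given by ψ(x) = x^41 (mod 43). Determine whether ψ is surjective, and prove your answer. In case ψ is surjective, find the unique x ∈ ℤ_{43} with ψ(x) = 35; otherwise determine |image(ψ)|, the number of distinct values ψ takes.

16

Since 43 is prime, the nonzero elements of ℤ_{43} form a cyclic group of order 42.
As gcd(41, 42) = 1, raising to the 41st power is a bijection on this group: if u^41 ≡ v^41 then (uv^{−1})^41 = 1, and the only element of order dividing gcd(41, 42) = 1 is 1, so u = v.
With ψ(0) = 0 this makes ψ injective on all of ℤ_{43}, hence bijective (finite equal-size domain and codomain). In particular ψ is surjective.
Since ψ is surjective, we find the preimage of 35. The inverse of x ↦ x^41 on (ℤ_{43})^× is x ↦ x^41, because 41·41 = 1681 = 40·42 + 1 ≡ 1 (mod 42) and x^{42} = 1 for x ≠ 0 (Fermat). So ψ⁻¹(35) = 35^41 mod 43.
Repeated squaring mod 43: 35^1 ≡ 35, 35^2 ≡ 35² = 1225 ≡ 21, 35^4 ≡ 21² = 441 ≡ 11, 35^8 ≡ 11² = 121 ≡ 35, 35^16 ≡ 35² = 1225 ≡ 21, 35^32 ≡ 21² = 441 ≡ 11. Since 41 = 32 + 8 + 1, 35^41 ≡ 11·35·35: 11·35 = 385 ≡ 41, then 41·35 = 1435 ≡ 16. So 35^41 ≡ 16 (mod 43).
Hence ψ⁻¹(35) = 16.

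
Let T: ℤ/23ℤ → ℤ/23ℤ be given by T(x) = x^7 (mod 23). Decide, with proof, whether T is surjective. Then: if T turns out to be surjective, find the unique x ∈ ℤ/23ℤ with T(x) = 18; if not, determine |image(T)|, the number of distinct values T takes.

Since 23 is prime, the nonzero elements of ℤ/23ℤ form a cyclic group of order 22.
As gcd(7, 22) = 1, raising to the 7th power is a bijection on this group: if a^7 ≡ b^7 then (ab^{−1})^7 = 1, and the only element of order dividing gcd(7, 22) = 1 is 1, so a = b.
With T(0) = 0 this makes T injective on all of ℤ/23ℤ, hence bijective (finite equal-size domain and codomain). In particular T is surjective.
Since T is surjective, we find the preimage of 18. The inverse of x ↦ x^7 on (ℤ/23ℤ)^× is x ↦ x^19, because 7·19 = 133 = 6·22 + 1 ≡ 1 (mod 22) and x^{22} = 1 for x ≠ 0 (Fermat). So T⁻¹(18) = 18^19 mod 23.
Repeated squaring mod 23: 18^1 ≡ 18, 18^2 ≡ 18² = 324 ≡ 2, 18^4 ≡ 2² = 4, 18^8 ≡ 4² = 16, 18^16 ≡ 16² = 256 ≡ 3. Since 19 = 16 + 2 + 1, 18^19 ≡ 3·2·18: 3·2 = 6, then 6·18 = 108 ≡ 16. So 18^19 ≡ 16 (mod 23).
Hence T⁻¹(18) = 16.

16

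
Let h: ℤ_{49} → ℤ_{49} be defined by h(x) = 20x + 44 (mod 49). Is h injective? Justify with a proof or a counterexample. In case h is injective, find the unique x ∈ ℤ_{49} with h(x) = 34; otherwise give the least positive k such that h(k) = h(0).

24

Recall that injectivity means: for all u, v in the domain, h(u) = h(v) implies u = v.
Suppose h(u) = h(v) in ℤ_{49}. Then 20u + 44 ≡ 20v + 44 (mod 49), therefore 20(u − v) ≡ 0 (mod 49).
Since gcd(20, 49) = 1, 20 is invertible modulo 49, hence u − v ≡ 0 (mod 49), i.e. u = v.
Thus h is injective.
We now compute 20⁻¹ mod 49 explicitly. Euclid's algorithm: 49 = 2·20 + 9, 20 = 2·9 + 2, 9 = 4·2 + 1; back-substituting gives 1 = 27·20 − 11·49, so 20⁻¹ ≡ 27 (mod 49).
Since h is injective, we find h⁻¹(34): we need 20x ≡ 34 − 44 ≡ 39 (mod 49). Using 20⁻¹ = 27: x ≡ 27·39 = 1053 = 21·49 + 24, so x = 24.
Check: h(24) = 20·24 + 44 = 524 = 10·49 + 34 ≡ 34 (mod 49).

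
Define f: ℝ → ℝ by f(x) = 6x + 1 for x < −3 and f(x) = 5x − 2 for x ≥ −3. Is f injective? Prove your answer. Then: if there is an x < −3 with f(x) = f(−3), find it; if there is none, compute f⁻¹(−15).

-13/5

Both pieces are strictly increasing (slopes 6 and 5), so each is injective on its own interval.
The left piece maps (−∞, −3) onto (−∞, −17); the right piece maps [−3, ∞) onto [−17, ∞).
These images are disjoint, so no value is attained by both pieces. Thus f is injective.
Because the two images are disjoint, no x < −3 has f(x) = f(−3), so we compute f⁻¹(−15): −15 lies in [−17, ∞), so solve 5x − 2 = −15: x = (−15 + 2)/5 = −13/5.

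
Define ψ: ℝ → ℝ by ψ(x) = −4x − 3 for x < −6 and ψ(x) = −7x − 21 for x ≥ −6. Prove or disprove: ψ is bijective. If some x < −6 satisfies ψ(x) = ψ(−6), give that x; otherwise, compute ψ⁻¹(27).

Both pieces are strictly decreasing (slopes −4 and −7), so each is injective on its own interval.
The left piece maps (−∞, −6) onto (21, ∞); the right piece maps [−6, ∞) onto (−∞, 21].
Since 21 = 21, the images partition ℝ: ψ is injective and surjective, hence bijective.
Because the two images are disjoint, no x < −6 has ψ(x) = ψ(−6), so we compute ψ⁻¹(27): 27 lies in (21, ∞), so solve −4x − 3 = 27: x = (27 + 3)/(−4) = −15/2.

-15/2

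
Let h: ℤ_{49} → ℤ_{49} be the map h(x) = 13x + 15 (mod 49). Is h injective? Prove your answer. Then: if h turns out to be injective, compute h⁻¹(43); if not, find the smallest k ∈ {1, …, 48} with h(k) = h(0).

By definition, h is injective if h(a) = h(b) implies a = b.
If h(a) = h(b), then 13a ≡ 13b (mod 49). Because gcd(13, 49) = 1, we may cancel 13 to get a ≡ b (mod 49).
Hence h is injective.
We now compute 13⁻¹ mod 49 explicitly. Euclid's algorithm: 49 = 3·13 + 10, 13 = 1·10 + 3, 10 = 3·3 + 1; back-substituting gives 1 = 34·13 − 9·49, so 13⁻¹ ≡ 34 (mod 49).
Since h is injective, we compute h⁻¹(43): solve 13x + 15 ≡ 43 (mod 49), i.e. 13x ≡ 28 (mod 49).
Multiplying by 13⁻¹ = 34 gives x ≡ 34·28 = 952 = 19·49 + 21 ≡ 21 (mod 49).
Check: h(21) = 13·21 + 15 = 288 = 5·49 + 43 ≡ 43 (mod 49).

21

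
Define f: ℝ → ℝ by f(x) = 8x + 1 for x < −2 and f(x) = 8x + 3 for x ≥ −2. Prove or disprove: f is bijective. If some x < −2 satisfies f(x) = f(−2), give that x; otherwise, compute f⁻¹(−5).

Both pieces are strictly increasing (slopes 8 and 8), so each is injective on its own interval.
The left piece maps (−∞, −2) onto (−∞, −15); the right piece maps [−2, ∞) onto [−13, ∞).
The images leave a gap (−15 has no preimage), so f is not surjective, hence not bijective.
Because the two images are disjoint, no x < −2 has f(x) = f(−2), so we compute f⁻¹(−5): −5 lies in [−13, ∞), so solve 8x + 3 = −5: x = (−5 − 3)/8 = −1.

-1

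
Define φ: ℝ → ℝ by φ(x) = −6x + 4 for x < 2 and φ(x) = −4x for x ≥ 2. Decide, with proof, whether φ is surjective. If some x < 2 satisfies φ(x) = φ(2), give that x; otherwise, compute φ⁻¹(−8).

2

Both pieces are strictly decreasing (slopes −6 and −4), so each is injective on its own interval.
The left piece maps (−∞, 2) onto (−8, ∞); the right piece maps [2, ∞) onto (−∞, −8].
These images together cover ℝ, so φ is surjective.
Because the two images are disjoint, no x < 2 has φ(x) = φ(2), so we compute φ⁻¹(−8): −8 lies in (−∞, −8], so solve −4x = −8: x = (−8 − 0)/(−4) = 2.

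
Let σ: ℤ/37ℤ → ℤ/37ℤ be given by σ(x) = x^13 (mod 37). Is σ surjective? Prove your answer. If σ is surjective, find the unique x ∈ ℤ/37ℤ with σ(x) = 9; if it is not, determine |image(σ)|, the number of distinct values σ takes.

16

Since 37 is prime, the nonzero elements of ℤ/37ℤ form a cyclic group of order 36.
As gcd(13, 36) = 1, raising to the 13th power is a bijection on this group: if a^13 ≡ b^13 then (ab^{−1})^13 = 1, and the only element of order dividing gcd(13, 36) = 1 is 1, so a = b.
With σ(0) = 0 this makes σ injective on all of ℤ/37ℤ, hence bijective (finite equal-size domain and codomain). In particular σ is surjective.
Since σ is surjective, we find the preimage of 9. The inverse of x ↦ x^13 on (ℤ/37ℤ)^× is x ↦ x^25, because 13·25 = 325 = 9·36 + 1 ≡ 1 (mod 36) and x^{36} = 1 for x ≠ 0 (Fermat). So σ⁻¹(9) = 9^25 mod 37.
Repeated squaring mod 37: 9^1 ≡ 9, 9^2 ≡ 9² = 81 ≡ 7, 9^4 ≡ 7² = 49 ≡ 12, 9^8 ≡ 12² = 144 ≡ 33, 9^16 ≡ 33² = 1089 ≡ 16. Since 25 = 16 + 8 + 1, 9^25 ≡ 16·33·9: 16·33 = 528 ≡ 10, then 10·9 = 90 ≡ 16. So 9^25 ≡ 16 (mod 37).
Hence σ⁻¹(9) = 16.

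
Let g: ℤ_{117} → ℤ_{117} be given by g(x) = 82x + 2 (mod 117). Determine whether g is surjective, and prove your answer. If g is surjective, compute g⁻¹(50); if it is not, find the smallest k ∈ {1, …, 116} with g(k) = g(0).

12

Since gcd(82, 117) = 1, 82 is invertible modulo 117. Euclid's algorithm: 117 = 1·82 + 35, 82 = 2·35 + 12, 35 = 2·12 + 11, 12 = 1·11 + 1; back-substituting gives 1 = 10·82 − 7·117, so 82⁻¹ ≡ 10 (mod 117).
Then y ↦ 10(y − 2) is a two-sided inverse to g, so every y ∈ ℤ_{117} has a preimage.
Therefore g is surjective.
Since g is surjective, we find g⁻¹(50): we need 82x ≡ 50 − 2 ≡ 48 (mod 117). Using 82⁻¹ = 10: x ≡ 10·48 = 480 = 4·117 + 12, so x = 12.
Check: g(12) = 82·12 + 2 = 986 = 8·117 + 50 ≡ 50 (mod 117).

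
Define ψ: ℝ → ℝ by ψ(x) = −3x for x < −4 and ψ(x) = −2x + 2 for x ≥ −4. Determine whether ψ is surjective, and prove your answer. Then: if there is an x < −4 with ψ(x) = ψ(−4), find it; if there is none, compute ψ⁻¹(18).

-6

Both pieces are strictly decreasing (slopes −3 and −2), so each is injective on its own interval.
The left piece maps (−∞, −4) onto (12, ∞); the right piece maps [−4, ∞) onto (−∞, 10].
The union (12, ∞) ∪ (−∞, 10] omits the interval between 12 and 10; in particular 12 has no preimage. So ψ is not surjective.
Because the two images are disjoint, no x < −4 has ψ(x) = ψ(−4), so we compute ψ⁻¹(18): 18 lies in (12, ∞), so solve −3x = 18: x = (18 − 0)/(−3) = −6.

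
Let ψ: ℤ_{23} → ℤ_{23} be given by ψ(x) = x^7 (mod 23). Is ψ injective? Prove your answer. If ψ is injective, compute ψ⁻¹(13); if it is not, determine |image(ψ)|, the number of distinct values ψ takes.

2

Since 23 is prime, the nonzero elements of ℤ_{23} form a cyclic group of order 22.
As gcd(7, 22) = 1, raising to the 7th power is a bijection on this group: if u^7 ≡ v^7 then (uv^{−1})^7 = 1, and the only element of order dividing gcd(7, 22) = 1 is 1, so u = v.
With ψ(0) = 0 this makes ψ injective on all of ℤ_{23}, hence bijective (finite equal-size domain and codomain). In particular ψ is injective.
Since ψ is injective, we find the preimage of 13. The inverse of x ↦ x^7 on (ℤ_{23})^× is x ↦ x^19, because 7·19 = 133 = 6·22 + 1 ≡ 1 (mod 22) and x^{22} = 1 for x ≠ 0 (Fermat). So ψ⁻¹(13) = 13^19 mod 23.
Repeated squaring mod 23: 13^1 ≡ 13, 13^2 ≡ 13² = 169 ≡ 8, 13^4 ≡ 8² = 64 ≡ 18, 13^8 ≡ 18² = 324 ≡ 2, 13^16 ≡ 2² = 4. Since 19 = 16 + 2 + 1, 13^19 ≡ 4·8·13: 4·8 = 32 ≡ 9, then 9·13 = 117 ≡ 2. So 13^19 ≡ 2 (mod 23).
Hence ψ⁻¹(13) = 2.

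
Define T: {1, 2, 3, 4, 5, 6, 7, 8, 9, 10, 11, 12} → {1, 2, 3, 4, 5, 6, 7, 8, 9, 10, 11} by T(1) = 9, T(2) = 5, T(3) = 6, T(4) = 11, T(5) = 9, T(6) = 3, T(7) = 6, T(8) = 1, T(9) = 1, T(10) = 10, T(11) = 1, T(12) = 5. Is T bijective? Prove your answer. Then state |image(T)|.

T(1) = 9 = T(5) with 1 ≠ 5, so T is not injective, hence not bijective.
The image of T is {1, 3, 5, 6, 9, 10, 11}, which has 7 elements.

7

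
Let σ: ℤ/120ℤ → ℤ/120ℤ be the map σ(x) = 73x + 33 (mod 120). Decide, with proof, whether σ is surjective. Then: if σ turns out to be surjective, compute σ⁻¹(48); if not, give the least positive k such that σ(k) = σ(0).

By definition, surjectivity means every element of the codomain has a preimage under σ.
Since gcd(73, 120) = 1, 73 is invertible modulo 120. Euclid's algorithm: 120 = 1·73 + 47, 73 = 1·47 + 26, 47 = 1·26 + 21, 26 = 1·21 + 5, 21 = 4·5 + 1; back-substituting gives 1 = 97·73 − 59·120, so 73⁻¹ ≡ 97 (mod 120).
Then y ↦ 97(y − 33) is a two-sided inverse to σ, so every y ∈ ℤ/120ℤ has a preimage.
So σ is surjective.
Since σ is surjective, we compute σ⁻¹(48): solve 73x + 33 ≡ 48 (mod 120), i.e. 73x ≡ 15 (mod 120).
Multiplying by 73⁻¹ = 97 gives x ≡ 97·15 = 1455 = 12·120 + 15 ≡ 15 (mod 120).
Check: σ(15) = 73·15 + 33 = 1128 = 9·120 + 48 ≡ 48 (mod 120).

15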